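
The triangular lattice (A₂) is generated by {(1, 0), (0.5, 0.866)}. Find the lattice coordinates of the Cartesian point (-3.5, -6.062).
-7b₂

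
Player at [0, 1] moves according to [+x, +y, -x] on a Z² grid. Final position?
(0, 2)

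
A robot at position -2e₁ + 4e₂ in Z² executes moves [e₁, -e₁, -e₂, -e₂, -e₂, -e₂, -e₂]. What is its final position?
(-2, -1)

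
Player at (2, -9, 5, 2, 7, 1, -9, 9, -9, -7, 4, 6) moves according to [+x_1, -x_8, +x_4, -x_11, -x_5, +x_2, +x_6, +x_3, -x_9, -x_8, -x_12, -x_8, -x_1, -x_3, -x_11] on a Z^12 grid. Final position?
(2, -8, 5, 3, 6, 2, -9, 6, -10, -7, 2, 5)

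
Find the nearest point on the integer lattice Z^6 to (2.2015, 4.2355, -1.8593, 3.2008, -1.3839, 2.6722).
(2, 4, -2, 3, -1, 3)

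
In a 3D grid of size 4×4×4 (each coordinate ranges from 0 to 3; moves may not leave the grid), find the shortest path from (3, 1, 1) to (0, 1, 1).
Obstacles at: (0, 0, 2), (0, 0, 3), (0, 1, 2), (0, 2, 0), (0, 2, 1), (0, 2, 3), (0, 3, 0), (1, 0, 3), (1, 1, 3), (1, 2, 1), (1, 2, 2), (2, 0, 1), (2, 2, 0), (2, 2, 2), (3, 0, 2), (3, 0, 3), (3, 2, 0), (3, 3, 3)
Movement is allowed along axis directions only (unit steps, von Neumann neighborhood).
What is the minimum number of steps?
3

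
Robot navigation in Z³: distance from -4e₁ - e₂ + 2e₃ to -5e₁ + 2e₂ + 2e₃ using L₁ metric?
4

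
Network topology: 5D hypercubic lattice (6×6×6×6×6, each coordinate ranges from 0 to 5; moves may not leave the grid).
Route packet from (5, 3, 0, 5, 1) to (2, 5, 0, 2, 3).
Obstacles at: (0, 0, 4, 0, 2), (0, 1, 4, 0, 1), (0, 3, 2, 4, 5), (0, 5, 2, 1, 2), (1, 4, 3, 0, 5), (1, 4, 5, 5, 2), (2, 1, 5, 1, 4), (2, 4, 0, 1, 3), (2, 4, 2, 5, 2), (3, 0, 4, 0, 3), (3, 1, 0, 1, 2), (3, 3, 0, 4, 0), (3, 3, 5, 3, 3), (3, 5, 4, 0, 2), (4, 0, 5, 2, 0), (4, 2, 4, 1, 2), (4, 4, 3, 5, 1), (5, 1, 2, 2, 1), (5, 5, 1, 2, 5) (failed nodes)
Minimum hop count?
10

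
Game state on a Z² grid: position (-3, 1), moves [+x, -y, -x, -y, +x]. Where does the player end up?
(-2, -1)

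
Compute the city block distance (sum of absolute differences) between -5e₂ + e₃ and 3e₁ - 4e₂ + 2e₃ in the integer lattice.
5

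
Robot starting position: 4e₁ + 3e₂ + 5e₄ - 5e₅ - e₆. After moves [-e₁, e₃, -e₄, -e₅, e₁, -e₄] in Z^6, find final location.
(4, 3, 1, 3, -6, -1)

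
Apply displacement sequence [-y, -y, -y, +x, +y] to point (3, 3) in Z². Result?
(4, 1)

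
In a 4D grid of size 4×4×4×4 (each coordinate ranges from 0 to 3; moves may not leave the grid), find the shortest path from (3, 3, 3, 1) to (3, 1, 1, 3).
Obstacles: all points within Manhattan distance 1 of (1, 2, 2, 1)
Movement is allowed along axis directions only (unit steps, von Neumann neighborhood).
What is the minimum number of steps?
6
(one shortest path: (3, 3, 3, 1) → (3, 2, 3, 1) → (3, 1, 3, 1) → (3, 1, 2, 1) → (3, 1, 1, 1) → (3, 1, 1, 2) → (3, 1, 1, 3))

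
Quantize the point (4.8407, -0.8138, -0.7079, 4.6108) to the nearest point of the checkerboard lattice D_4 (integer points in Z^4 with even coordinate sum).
(5, -1, -1, 5)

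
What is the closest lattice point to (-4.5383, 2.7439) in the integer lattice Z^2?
(-5, 3)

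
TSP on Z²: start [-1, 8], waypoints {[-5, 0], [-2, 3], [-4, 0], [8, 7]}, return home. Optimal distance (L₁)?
42
(one optimal route: (-1, 8) → (-5, 0) → (-4, 0) → (-2, 3) → (8, 7) → (-1, 8))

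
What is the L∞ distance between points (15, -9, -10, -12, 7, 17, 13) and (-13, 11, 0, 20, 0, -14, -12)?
32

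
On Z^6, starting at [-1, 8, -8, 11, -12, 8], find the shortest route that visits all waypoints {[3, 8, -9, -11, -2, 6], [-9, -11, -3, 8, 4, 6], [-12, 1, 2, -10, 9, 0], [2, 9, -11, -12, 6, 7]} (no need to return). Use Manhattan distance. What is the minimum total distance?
149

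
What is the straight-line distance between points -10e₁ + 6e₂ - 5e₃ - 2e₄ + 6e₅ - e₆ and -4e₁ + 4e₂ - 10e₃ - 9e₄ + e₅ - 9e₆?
14.2478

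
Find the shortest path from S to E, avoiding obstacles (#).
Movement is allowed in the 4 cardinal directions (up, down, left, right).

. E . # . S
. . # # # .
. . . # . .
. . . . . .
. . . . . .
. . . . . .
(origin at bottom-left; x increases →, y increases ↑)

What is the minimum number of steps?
10
(one shortest path: (5, 5) → (5, 4) → (5, 3) → (4, 3) → (4, 2) → (3, 2) → (2, 2) → (1, 2) → (1, 3) → (1, 4) → (1, 5))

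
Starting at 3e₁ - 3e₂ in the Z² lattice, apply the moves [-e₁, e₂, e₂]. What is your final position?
(2, -1)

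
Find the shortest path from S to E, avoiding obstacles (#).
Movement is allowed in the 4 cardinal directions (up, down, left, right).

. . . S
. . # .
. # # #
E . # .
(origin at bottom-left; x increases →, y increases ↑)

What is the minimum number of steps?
6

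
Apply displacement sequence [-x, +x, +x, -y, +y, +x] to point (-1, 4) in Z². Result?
(1, 4)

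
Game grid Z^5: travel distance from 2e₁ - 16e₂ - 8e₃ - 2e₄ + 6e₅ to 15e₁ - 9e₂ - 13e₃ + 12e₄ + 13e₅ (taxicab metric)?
46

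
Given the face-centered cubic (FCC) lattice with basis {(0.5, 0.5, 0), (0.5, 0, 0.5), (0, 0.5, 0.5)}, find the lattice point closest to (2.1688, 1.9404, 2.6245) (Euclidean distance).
(2.5, 2, 2.5)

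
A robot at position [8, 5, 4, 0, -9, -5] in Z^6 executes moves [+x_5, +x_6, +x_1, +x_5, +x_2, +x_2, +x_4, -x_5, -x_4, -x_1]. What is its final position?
(8, 7, 4, 0, -8, -4)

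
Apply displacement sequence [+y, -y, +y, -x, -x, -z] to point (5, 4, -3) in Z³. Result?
(3, 5, -4)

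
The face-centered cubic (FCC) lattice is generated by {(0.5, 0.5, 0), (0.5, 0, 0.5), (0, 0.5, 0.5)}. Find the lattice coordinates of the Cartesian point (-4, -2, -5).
-b₁ - 7b₂ - 3b₃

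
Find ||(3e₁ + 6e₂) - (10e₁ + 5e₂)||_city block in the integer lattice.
8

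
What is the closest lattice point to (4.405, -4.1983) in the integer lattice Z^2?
(4, -4)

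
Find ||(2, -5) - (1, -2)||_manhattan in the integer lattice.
4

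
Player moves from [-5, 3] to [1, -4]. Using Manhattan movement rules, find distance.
13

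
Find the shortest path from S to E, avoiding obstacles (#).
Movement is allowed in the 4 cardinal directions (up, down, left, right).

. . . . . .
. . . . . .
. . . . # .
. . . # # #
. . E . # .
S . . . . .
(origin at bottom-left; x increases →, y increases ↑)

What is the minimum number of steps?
3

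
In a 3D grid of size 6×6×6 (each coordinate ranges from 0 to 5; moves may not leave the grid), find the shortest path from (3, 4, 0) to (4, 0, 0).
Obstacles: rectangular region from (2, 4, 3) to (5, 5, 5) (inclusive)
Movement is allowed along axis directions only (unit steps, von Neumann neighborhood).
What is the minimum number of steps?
5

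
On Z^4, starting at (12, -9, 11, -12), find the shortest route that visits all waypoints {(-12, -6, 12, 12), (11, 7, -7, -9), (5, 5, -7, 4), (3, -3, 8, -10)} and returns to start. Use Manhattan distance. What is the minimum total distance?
178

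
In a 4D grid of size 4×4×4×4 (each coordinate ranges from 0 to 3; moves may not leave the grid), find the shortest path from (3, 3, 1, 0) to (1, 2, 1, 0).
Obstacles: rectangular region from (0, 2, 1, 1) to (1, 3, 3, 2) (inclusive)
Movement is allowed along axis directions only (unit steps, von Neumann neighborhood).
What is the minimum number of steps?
3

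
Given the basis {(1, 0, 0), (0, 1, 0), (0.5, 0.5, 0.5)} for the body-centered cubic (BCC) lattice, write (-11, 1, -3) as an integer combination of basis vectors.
-8b₁ + 4b₂ - 6b₃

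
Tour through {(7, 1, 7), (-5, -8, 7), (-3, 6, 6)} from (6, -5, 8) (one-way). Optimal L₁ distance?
41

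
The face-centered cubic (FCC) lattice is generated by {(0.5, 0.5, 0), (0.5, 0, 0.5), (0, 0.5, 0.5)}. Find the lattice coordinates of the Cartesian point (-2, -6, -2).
-6b₁ + 2b₂ - 6b₃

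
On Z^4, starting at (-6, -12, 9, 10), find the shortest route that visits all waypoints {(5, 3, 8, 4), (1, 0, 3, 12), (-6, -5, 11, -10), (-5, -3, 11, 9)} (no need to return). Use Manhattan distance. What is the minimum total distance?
89
(one optimal route: (-6, -12, 9, 10) → (-5, -3, 11, 9) → (1, 0, 3, 12) → (5, 3, 8, 4) → (-6, -5, 11, -10))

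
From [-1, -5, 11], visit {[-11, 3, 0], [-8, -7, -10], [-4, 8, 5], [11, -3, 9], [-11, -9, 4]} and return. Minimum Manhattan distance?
126
(one optimal route: (-1, -5, 11) → (11, -3, 9) → (-4, 8, 5) → (-11, 3, 0) → (-8, -7, -10) → (-11, -9, 4) → (-1, -5, 11))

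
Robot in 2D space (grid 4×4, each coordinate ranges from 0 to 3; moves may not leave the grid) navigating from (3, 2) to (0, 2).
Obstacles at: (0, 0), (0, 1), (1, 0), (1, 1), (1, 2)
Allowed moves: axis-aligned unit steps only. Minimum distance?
5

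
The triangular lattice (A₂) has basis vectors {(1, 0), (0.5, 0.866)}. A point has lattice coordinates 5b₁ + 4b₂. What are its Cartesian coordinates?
(7, 3.464)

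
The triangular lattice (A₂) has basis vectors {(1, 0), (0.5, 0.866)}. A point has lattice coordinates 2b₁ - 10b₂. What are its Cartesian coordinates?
(-3, -8.66)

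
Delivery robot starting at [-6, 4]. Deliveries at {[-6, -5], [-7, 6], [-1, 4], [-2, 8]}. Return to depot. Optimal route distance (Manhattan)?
38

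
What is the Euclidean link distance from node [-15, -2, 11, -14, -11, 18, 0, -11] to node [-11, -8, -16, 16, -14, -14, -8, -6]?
52.9434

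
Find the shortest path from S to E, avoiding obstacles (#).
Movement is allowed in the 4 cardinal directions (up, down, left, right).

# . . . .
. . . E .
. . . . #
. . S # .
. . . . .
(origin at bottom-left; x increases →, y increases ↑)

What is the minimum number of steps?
3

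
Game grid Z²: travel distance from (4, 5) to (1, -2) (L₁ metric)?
10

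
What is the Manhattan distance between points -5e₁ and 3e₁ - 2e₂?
10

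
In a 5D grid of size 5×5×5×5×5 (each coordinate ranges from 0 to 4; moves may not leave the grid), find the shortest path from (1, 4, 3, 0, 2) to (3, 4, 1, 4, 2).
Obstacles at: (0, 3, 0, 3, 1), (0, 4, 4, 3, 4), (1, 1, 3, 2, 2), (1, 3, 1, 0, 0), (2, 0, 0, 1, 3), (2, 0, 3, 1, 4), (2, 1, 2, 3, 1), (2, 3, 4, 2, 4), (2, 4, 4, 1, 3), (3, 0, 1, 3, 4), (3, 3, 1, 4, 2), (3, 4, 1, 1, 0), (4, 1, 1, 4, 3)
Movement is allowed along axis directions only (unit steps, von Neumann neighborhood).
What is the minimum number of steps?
8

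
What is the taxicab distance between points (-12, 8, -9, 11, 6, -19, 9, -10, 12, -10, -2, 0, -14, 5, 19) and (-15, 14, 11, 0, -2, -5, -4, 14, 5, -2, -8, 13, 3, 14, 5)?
173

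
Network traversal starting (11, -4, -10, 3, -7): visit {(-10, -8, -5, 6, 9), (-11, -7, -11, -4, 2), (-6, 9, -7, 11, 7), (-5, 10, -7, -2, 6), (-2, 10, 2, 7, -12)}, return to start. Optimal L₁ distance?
200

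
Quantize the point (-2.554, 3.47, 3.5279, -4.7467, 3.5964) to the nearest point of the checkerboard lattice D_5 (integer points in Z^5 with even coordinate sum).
(-3, 3, 3, -5, 4)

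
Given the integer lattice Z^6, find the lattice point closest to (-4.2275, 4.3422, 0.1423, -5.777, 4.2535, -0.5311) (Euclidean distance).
(-4, 4, 0, -6, 4, -1)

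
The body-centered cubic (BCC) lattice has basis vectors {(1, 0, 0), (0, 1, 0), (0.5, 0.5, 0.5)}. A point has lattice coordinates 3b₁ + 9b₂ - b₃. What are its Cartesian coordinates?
(2.5, 8.5, -0.5)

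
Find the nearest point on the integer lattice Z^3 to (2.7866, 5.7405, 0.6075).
(3, 6, 1)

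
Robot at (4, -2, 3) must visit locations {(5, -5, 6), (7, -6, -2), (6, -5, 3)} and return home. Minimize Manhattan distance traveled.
30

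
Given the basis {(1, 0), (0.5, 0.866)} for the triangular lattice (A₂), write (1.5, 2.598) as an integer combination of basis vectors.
3b₂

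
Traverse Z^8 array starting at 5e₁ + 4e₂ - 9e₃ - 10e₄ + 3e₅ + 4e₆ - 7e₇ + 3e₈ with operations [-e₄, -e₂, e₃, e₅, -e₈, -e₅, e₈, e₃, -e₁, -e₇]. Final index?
(4, 3, -7, -11, 3, 4, -8, 3)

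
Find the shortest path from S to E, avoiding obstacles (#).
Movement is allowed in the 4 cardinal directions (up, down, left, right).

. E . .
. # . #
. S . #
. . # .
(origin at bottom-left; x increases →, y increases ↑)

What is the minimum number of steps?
4
(one shortest path: (1, 1) → (0, 1) → (0, 2) → (0, 3) → (1, 3))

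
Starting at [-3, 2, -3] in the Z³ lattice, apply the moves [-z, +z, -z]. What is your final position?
(-3, 2, -4)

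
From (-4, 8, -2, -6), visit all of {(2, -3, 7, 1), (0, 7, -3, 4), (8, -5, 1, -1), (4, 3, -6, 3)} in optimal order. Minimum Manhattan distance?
67
(one optimal route: (-4, 8, -2, -6) → (0, 7, -3, 4) → (4, 3, -6, 3) → (2, -3, 7, 1) → (8, -5, 1, -1))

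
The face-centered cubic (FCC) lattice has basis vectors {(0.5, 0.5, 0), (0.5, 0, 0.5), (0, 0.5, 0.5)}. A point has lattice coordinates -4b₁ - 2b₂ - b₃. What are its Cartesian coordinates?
(-3, -2.5, -1.5)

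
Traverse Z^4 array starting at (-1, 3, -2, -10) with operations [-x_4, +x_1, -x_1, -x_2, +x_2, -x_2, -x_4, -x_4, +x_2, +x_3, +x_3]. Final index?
(-1, 3, 0, -13)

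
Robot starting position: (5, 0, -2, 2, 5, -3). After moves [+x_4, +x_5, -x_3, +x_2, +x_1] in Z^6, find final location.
(6, 1, -3, 3, 6, -3)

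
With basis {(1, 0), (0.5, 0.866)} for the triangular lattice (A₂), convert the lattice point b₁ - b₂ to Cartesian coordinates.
(0.5, -0.866)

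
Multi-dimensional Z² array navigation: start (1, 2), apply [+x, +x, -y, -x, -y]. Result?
(2, 0)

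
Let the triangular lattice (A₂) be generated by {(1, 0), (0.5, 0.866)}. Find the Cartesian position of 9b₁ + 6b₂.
(12, 5.196)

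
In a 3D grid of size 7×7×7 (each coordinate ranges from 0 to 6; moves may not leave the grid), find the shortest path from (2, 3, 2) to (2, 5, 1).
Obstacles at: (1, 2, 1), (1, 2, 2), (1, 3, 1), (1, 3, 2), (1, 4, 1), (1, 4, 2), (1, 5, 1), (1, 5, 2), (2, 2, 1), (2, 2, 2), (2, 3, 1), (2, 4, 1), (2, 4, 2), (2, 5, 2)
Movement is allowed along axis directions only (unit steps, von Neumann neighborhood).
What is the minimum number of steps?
5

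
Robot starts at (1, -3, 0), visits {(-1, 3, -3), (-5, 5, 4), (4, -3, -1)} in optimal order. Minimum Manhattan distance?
30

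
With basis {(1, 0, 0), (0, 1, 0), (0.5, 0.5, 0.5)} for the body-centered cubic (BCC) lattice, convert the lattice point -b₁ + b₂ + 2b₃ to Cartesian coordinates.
(0, 2, 1)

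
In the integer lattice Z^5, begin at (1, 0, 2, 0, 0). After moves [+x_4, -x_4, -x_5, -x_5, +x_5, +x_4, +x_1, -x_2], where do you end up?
(2, -1, 2, 1, -1)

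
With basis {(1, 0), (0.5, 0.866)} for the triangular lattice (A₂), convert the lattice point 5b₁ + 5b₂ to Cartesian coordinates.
(7.5, 4.33)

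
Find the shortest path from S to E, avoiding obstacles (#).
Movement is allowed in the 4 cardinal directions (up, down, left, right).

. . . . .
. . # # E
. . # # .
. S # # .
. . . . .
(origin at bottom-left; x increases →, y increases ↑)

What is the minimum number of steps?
7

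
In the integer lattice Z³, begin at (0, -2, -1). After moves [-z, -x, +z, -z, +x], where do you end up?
(0, -2, -2)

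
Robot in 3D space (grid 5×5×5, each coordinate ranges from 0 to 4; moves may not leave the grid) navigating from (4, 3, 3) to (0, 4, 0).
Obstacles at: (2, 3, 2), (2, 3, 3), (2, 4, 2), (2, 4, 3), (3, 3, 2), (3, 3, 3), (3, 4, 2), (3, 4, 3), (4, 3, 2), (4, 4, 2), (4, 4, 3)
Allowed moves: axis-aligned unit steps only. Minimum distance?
10
(one shortest path: (4, 3, 3) → (4, 2, 3) → (3, 2, 3) → (2, 2, 3) → (1, 2, 3) → (0, 2, 3) → (0, 3, 3) → (0, 4, 3) → (0, 4, 2) → (0, 4, 1) → (0, 4, 0))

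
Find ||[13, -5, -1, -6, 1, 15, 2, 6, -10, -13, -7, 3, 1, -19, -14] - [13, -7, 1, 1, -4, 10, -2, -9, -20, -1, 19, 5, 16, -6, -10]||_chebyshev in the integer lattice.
26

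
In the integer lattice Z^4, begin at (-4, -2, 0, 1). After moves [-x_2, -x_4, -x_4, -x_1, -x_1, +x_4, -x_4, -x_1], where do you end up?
(-7, -3, 0, -1)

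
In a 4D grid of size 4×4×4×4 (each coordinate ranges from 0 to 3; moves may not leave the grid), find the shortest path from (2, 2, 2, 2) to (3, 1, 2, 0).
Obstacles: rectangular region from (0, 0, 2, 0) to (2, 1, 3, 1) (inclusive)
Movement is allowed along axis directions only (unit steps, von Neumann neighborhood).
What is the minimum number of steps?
4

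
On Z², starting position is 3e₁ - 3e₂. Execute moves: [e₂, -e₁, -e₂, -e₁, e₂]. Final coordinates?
(1, -2)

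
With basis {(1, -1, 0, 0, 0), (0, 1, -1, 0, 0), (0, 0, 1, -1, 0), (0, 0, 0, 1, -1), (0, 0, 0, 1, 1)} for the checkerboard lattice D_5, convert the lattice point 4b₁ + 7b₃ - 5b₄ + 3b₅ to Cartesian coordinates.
(4, -4, 7, -9, 8)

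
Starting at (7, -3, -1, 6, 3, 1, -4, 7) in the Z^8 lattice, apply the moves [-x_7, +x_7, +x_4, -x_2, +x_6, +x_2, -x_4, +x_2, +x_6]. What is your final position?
(7, -2, -1, 6, 3, 3, -4, 7)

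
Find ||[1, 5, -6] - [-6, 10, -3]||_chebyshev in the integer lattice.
7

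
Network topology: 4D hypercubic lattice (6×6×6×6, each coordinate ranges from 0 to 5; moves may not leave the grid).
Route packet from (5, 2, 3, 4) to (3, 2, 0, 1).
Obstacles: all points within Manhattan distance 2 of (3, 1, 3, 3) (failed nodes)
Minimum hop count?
8
(one shortest path: (5, 2, 3, 4) → (4, 2, 3, 4) → (4, 2, 2, 4) → (3, 2, 2, 4) → (3, 2, 1, 4) → (3, 2, 0, 4) → (3, 2, 0, 3) → (3, 2, 0, 2) → (3, 2, 0, 1))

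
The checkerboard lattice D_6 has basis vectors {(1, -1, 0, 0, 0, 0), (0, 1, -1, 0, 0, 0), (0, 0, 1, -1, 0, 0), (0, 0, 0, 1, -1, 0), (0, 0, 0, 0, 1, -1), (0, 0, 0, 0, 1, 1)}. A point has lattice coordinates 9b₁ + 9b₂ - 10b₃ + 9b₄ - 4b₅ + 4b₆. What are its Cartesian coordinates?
(9, 0, -19, 19, -9, 8)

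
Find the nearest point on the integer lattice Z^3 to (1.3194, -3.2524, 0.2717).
(1, -3, 0)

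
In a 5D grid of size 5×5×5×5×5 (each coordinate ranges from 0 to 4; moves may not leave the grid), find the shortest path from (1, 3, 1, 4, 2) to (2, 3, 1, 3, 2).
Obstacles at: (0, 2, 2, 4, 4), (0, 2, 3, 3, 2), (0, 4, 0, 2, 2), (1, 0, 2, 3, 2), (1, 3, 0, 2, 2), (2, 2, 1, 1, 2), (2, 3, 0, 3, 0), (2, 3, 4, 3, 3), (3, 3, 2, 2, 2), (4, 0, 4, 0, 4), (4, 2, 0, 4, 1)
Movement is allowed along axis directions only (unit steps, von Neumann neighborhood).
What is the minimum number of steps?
2
(one shortest path: (1, 3, 1, 4, 2) → (2, 3, 1, 4, 2) → (2, 3, 1, 3, 2))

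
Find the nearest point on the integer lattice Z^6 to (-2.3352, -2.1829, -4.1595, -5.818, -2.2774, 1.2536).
(-2, -2, -4, -6, -2, 1)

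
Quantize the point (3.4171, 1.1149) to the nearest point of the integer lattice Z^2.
(3, 1)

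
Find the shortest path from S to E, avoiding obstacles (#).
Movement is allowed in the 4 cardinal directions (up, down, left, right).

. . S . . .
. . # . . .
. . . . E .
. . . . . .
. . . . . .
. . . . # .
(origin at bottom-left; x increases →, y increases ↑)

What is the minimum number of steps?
4
(one shortest path: (2, 5) → (3, 5) → (4, 5) → (4, 4) → (4, 3))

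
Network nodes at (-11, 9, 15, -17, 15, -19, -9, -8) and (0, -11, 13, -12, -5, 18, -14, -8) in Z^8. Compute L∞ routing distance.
37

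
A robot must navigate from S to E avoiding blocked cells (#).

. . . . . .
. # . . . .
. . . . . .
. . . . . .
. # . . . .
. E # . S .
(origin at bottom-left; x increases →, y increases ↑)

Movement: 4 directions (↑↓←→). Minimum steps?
9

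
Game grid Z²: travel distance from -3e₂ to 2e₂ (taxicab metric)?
5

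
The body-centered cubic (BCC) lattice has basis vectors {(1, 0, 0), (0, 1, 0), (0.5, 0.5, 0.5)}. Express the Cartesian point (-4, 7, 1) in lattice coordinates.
-5b₁ + 6b₂ + 2b₃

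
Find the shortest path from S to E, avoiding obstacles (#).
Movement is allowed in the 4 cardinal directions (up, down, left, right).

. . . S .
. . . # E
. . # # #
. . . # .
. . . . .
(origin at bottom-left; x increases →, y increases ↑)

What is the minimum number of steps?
2
(one shortest path: (3, 4) → (4, 4) → (4, 3))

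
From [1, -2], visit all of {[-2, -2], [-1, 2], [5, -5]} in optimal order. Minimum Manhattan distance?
21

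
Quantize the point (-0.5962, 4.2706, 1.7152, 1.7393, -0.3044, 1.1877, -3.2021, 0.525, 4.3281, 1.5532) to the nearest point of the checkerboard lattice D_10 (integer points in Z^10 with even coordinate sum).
(-1, 4, 2, 2, 0, 1, -3, 1, 4, 2)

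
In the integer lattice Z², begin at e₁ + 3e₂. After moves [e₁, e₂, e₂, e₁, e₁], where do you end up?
(4, 5)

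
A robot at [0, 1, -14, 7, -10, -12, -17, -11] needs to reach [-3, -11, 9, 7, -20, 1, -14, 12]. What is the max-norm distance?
23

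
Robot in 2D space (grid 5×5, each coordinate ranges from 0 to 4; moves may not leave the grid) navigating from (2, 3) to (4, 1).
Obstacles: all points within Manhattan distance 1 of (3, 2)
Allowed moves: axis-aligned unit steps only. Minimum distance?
8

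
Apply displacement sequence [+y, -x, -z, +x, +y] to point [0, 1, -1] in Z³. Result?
(0, 3, -2)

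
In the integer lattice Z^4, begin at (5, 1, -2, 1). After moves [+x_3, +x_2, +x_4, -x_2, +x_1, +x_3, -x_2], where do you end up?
(6, 0, 0, 2)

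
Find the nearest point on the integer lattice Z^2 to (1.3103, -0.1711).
(1, 0)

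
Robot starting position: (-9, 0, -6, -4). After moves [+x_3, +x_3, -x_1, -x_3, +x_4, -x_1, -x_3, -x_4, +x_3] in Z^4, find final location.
(-11, 0, -5, -4)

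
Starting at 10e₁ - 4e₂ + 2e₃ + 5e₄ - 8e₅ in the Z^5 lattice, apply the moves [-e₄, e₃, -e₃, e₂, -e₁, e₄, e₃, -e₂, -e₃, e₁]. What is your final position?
(10, -4, 2, 5, -8)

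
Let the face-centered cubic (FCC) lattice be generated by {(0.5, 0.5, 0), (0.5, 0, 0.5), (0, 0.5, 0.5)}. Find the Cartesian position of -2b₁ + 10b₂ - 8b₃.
(4, -5, 1)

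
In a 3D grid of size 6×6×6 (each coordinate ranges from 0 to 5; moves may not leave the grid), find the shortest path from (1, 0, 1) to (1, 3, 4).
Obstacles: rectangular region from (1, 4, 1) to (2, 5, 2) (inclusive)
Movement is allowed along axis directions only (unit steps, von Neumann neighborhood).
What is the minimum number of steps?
6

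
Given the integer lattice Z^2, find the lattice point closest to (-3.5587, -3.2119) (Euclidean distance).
(-4, -3)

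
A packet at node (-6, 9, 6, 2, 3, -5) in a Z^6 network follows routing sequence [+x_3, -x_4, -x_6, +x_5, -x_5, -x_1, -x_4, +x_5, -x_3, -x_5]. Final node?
(-7, 9, 6, 0, 3, -6)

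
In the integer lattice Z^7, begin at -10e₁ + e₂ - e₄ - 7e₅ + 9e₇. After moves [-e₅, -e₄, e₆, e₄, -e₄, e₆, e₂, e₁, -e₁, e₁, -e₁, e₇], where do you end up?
(-10, 2, 0, -2, -8, 2, 10)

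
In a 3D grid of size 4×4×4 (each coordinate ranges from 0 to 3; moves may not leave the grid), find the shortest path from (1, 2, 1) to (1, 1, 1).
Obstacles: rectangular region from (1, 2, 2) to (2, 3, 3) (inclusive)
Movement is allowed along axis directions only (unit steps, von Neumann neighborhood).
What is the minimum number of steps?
1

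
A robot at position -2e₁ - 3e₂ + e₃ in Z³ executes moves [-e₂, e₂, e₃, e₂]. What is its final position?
(-2, -2, 2)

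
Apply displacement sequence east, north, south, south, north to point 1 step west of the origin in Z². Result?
(0, 0)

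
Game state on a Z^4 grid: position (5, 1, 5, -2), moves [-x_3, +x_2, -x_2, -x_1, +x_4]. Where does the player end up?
(4, 1, 4, -1)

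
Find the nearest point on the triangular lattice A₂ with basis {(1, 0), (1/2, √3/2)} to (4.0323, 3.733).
(4, 3.464)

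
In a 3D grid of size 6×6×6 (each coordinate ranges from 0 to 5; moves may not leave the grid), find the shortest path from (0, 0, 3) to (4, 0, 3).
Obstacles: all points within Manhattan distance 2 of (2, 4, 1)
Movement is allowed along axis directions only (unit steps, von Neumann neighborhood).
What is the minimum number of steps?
4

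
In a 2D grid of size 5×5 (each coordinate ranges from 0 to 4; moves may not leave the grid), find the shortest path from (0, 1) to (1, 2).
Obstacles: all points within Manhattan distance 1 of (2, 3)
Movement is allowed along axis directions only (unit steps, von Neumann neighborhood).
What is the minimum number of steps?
2
(one shortest path: (0, 1) → (1, 1) → (1, 2))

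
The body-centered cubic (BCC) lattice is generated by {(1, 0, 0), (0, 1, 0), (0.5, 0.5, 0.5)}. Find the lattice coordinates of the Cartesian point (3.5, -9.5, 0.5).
3b₁ - 10b₂ + b₃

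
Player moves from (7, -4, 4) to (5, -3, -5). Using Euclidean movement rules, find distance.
9.27362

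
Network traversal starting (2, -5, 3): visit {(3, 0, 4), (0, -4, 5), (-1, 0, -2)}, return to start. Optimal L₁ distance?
34
(one optimal route: (2, -5, 3) → (3, 0, 4) → (-1, 0, -2) → (0, -4, 5) → (2, -5, 3))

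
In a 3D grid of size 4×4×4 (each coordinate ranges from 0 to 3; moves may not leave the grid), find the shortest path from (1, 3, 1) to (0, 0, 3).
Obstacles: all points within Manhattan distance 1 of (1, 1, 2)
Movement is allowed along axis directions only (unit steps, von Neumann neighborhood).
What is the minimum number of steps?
6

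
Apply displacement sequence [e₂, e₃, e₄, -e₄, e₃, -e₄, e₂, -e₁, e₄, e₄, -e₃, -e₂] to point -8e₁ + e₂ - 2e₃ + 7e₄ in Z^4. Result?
(-9, 2, -1, 8)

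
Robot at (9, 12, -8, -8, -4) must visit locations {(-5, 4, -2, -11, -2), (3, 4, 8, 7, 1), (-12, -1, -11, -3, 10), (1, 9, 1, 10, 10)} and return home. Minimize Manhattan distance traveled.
198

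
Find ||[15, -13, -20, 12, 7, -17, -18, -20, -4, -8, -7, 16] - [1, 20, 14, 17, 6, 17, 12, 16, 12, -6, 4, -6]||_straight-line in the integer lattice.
81.7557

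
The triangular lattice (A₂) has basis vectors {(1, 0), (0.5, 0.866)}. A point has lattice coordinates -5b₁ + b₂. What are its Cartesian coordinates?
(-4.5, 0.866)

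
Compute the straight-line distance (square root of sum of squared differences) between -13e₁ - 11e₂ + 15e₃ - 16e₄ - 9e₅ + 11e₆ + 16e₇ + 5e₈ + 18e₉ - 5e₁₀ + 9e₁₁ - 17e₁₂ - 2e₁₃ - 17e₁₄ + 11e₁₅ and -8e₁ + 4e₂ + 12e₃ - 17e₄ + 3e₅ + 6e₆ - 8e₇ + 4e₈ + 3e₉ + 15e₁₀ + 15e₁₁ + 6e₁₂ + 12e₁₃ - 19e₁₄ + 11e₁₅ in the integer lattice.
48.949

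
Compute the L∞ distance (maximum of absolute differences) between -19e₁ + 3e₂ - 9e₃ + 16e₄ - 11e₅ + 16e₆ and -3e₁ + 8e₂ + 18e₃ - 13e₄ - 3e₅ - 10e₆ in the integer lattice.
29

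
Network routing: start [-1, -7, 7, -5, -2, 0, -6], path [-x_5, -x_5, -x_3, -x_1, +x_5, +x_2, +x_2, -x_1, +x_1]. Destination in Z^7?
(-2, -5, 6, -5, -3, 0, -6)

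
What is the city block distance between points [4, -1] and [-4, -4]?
11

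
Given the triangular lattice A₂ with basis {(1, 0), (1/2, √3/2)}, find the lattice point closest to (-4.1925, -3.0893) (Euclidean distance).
(-4, -3.464)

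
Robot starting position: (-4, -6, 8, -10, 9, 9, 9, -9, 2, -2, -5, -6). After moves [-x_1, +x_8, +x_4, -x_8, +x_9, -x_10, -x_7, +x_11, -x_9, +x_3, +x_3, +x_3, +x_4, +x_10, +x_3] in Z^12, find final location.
(-5, -6, 12, -8, 9, 9, 8, -9, 2, -2, -4, -6)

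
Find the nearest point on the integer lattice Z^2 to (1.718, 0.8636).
(2, 1)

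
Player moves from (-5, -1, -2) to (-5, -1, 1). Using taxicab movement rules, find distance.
3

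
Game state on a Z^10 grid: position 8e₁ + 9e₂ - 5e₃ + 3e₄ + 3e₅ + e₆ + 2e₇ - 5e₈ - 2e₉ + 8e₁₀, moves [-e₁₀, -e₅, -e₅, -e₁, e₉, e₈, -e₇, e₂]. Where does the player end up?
(7, 10, -5, 3, 1, 1, 1, -4, -1, 7)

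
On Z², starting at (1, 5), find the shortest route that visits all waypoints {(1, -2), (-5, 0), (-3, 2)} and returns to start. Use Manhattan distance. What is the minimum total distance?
26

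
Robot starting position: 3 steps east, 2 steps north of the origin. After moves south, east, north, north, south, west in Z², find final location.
(3, 2)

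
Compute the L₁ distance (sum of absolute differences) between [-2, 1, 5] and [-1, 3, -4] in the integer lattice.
12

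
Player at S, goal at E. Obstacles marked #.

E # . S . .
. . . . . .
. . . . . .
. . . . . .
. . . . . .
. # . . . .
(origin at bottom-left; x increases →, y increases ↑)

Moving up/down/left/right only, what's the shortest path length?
5
(one shortest path: (3, 5) → (2, 5) → (2, 4) → (1, 4) → (0, 4) → (0, 5))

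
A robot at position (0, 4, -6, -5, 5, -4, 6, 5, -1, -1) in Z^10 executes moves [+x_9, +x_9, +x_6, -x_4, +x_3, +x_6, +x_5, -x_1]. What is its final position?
(-1, 4, -5, -6, 6, -2, 6, 5, 1, -1)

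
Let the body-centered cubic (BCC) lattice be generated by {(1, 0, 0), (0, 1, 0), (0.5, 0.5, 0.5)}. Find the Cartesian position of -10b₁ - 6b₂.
(-10, -6, 0)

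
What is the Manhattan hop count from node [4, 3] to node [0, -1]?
8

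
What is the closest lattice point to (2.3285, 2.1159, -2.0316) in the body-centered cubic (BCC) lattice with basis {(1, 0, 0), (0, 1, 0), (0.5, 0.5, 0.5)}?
(2, 2, -2)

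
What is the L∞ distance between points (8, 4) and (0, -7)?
11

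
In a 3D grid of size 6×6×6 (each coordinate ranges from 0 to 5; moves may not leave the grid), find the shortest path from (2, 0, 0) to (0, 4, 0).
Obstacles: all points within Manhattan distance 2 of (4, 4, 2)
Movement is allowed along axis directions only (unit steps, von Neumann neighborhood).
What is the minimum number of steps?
6
(one shortest path: (2, 0, 0) → (1, 0, 0) → (0, 0, 0) → (0, 1, 0) → (0, 2, 0) → (0, 3, 0) → (0, 4, 0))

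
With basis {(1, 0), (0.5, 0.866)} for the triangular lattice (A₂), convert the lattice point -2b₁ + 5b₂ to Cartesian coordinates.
(0.5, 4.33)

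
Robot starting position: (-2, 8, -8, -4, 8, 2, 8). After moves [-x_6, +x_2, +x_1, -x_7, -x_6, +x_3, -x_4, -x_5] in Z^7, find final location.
(-1, 9, -7, -5, 7, 0, 7)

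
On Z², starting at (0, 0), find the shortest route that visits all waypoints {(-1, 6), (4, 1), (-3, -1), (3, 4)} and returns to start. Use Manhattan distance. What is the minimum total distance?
28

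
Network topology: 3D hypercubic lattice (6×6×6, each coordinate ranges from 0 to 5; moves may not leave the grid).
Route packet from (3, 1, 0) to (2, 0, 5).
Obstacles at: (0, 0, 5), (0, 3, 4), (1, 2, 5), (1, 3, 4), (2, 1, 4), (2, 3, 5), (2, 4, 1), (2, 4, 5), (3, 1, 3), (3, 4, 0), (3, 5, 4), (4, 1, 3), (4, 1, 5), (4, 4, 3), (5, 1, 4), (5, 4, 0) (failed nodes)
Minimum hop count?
7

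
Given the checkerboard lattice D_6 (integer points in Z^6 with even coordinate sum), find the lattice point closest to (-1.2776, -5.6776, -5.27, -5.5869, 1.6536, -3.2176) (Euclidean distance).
(-1, -6, -5, -5, 2, -3)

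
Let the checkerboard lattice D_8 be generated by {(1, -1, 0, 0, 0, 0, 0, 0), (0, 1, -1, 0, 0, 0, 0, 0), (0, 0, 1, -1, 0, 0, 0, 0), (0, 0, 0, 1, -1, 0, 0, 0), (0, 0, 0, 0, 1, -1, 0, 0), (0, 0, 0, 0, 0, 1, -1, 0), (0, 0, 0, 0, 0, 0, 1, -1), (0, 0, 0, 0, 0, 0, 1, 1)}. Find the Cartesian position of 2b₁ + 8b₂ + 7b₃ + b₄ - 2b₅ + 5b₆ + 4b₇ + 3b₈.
(2, 6, -1, -6, -3, 7, 2, -1)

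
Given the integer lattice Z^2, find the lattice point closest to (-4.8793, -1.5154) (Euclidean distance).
(-5, -2)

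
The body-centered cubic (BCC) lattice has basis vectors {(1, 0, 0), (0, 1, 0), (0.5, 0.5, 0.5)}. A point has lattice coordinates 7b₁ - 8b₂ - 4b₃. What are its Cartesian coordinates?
(5, -10, -2)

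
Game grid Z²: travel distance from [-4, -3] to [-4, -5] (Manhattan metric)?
2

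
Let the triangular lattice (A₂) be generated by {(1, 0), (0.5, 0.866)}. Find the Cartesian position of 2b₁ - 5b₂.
(-0.5, -4.33)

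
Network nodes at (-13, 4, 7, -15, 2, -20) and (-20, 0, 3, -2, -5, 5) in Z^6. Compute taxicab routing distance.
60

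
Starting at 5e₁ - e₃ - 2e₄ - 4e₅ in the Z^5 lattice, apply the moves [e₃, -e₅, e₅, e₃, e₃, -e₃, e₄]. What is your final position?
(5, 0, 1, -1, -4)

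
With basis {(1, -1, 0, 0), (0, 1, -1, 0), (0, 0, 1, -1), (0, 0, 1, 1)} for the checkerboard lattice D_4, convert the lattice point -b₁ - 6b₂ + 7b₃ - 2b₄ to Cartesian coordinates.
(-1, -5, 11, -9)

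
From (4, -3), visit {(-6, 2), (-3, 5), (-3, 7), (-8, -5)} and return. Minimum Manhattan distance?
48
(one optimal route: (4, -3) → (-3, 5) → (-3, 7) → (-6, 2) → (-8, -5) → (4, -3))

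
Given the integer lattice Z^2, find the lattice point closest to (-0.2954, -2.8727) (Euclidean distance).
(0, -3)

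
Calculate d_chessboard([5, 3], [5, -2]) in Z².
5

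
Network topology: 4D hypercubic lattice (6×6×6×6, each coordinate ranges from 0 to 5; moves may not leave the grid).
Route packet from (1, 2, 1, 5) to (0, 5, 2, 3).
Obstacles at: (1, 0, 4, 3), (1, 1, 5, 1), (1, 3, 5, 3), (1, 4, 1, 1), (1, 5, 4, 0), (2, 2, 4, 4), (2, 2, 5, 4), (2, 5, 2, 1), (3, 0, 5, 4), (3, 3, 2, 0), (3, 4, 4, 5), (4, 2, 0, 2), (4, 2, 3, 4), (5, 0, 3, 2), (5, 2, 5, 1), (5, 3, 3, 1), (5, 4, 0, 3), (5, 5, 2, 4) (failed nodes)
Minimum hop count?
7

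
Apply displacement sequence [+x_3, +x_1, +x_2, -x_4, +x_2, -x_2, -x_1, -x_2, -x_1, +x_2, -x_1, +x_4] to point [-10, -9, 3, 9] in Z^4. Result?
(-12, -8, 4, 9)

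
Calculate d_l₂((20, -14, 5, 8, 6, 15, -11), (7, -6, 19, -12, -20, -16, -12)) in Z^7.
49.6689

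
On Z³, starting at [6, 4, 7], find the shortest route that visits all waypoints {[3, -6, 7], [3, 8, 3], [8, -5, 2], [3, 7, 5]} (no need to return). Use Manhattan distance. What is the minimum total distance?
40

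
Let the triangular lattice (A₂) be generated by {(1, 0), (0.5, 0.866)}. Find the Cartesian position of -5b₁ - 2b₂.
(-6, -1.732)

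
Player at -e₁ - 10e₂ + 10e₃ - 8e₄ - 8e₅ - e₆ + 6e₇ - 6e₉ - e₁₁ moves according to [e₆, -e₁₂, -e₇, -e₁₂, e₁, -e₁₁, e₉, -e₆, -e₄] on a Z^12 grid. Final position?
(0, -10, 10, -9, -8, -1, 5, 0, -5, 0, -2, -2)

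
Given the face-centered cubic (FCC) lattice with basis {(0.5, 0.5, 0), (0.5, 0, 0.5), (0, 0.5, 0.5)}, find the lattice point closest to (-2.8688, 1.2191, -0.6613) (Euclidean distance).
(-3, 1.5, -0.5)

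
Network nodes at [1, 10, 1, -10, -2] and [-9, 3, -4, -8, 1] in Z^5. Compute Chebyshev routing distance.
10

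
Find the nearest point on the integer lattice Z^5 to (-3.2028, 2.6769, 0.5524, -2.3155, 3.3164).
(-3, 3, 1, -2, 3)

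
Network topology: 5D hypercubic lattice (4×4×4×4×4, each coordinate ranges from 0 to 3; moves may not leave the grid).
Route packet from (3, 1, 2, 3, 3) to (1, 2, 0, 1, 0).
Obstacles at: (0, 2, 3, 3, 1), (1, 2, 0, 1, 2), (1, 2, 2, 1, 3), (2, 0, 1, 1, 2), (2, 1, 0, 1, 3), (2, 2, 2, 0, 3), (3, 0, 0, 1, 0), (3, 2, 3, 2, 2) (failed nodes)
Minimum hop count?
10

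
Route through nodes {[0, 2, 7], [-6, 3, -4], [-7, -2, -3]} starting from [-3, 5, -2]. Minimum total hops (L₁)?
35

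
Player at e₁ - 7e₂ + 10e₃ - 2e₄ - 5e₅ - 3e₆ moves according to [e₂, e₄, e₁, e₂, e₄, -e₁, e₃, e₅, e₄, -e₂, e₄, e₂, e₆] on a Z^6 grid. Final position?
(1, -5, 11, 2, -4, -2)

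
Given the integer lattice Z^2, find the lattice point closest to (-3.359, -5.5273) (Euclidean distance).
(-3, -6)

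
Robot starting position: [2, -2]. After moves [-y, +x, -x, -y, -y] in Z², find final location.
(2, -5)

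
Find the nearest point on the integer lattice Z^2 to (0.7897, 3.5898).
(1, 4)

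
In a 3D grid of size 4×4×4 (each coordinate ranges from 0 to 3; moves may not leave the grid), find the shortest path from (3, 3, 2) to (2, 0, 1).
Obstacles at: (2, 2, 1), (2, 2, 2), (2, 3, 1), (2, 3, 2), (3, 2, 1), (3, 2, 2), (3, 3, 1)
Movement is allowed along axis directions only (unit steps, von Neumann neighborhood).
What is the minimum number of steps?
7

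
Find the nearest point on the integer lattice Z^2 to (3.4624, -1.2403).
(3, -1)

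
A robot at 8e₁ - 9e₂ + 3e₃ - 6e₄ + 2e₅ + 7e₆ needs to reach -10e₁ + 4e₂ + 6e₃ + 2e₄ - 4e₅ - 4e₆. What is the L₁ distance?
59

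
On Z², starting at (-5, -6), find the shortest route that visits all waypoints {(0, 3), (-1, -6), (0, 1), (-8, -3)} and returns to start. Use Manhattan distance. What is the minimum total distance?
34
(one optimal route: (-5, -6) → (-1, -6) → (0, 3) → (0, 1) → (-8, -3) → (-5, -6))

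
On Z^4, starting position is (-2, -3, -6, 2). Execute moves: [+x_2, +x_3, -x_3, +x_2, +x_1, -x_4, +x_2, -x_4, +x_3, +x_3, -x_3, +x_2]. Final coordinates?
(-1, 1, -5, 0)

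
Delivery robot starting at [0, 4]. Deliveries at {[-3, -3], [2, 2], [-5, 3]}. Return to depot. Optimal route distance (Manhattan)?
28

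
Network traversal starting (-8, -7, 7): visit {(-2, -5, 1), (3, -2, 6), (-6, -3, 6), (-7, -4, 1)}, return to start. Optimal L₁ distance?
46
(one optimal route: (-8, -7, 7) → (-6, -3, 6) → (3, -2, 6) → (-2, -5, 1) → (-7, -4, 1) → (-8, -7, 7))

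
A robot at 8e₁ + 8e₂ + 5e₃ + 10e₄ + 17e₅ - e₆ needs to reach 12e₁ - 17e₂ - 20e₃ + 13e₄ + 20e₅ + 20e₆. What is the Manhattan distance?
81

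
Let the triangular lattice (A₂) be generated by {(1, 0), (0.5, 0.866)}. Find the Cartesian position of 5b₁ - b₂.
(4.5, -0.866)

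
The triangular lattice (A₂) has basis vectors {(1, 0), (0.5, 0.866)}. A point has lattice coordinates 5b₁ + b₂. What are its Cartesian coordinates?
(5.5, 0.866)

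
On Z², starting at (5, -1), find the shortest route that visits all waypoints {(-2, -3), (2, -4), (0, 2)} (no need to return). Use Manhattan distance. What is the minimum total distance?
18
(one optimal route: (5, -1) → (2, -4) → (-2, -3) → (0, 2))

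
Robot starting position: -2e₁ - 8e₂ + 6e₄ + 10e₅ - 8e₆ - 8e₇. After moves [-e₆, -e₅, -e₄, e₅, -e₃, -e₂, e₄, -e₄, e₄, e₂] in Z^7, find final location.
(-2, -8, -1, 6, 10, -9, -8)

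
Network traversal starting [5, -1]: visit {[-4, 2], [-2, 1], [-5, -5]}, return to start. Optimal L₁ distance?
34
(one optimal route: (5, -1) → (-2, 1) → (-4, 2) → (-5, -5) → (5, -1))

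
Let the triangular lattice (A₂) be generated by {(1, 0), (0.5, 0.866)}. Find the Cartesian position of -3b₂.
(-1.5, -2.598)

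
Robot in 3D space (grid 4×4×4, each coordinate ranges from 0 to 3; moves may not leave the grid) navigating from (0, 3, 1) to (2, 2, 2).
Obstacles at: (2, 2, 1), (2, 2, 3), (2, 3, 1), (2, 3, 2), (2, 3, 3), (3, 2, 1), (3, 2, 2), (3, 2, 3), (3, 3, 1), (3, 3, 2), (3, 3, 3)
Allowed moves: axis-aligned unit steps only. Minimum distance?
4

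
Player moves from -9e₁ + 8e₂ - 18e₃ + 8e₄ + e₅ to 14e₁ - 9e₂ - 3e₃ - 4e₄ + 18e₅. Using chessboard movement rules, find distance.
23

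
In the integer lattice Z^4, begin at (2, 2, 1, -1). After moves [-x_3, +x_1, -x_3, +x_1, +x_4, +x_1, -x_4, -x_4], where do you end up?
(5, 2, -1, -2)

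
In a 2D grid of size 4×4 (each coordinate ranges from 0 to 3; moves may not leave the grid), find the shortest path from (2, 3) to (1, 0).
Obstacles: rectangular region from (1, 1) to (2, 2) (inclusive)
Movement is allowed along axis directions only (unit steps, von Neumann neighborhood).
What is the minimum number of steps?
6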